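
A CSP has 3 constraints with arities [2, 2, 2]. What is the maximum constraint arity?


The arities are: 2, 2, 2.
Scan for the maximum value.
Maximum arity = 2.

2


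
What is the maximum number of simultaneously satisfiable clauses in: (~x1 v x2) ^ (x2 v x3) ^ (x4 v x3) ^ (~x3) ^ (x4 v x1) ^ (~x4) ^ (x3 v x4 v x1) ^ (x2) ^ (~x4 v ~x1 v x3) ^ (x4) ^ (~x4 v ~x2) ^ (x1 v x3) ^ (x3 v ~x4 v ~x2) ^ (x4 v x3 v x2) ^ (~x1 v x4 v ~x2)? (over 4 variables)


Enumerate all 16 truth assignments.
For each, count how many of the 15 clauses are satisfied.
The formula is not fully satisfiable, so the maximum is below 15.
Maximum simultaneously satisfiable clauses = 12.

12


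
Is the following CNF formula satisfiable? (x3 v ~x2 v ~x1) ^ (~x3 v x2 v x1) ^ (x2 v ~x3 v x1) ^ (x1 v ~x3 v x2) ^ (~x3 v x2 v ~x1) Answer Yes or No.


Check all 8 possible truth assignments.
Number of satisfying assignments found: 5.
The formula is satisfiable.

Yes


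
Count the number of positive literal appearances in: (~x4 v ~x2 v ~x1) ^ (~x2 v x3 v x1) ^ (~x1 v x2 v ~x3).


Scan each clause for unnegated literals.
Clause 1: 0 positive; Clause 2: 2 positive; Clause 3: 1 positive.
Total positive literal occurrences = 3.

3


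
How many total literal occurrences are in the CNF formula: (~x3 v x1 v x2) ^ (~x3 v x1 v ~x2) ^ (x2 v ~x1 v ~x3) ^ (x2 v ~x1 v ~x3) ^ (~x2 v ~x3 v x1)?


Clause lengths: 3, 3, 3, 3, 3.
Sum = 3 + 3 + 3 + 3 + 3 = 15.

15


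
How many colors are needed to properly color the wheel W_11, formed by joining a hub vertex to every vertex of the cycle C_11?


W_11 consists of the cycle C_11 together with a hub vertex adjacent to every cycle vertex.
The cycle C_11 needs 3 colors (odd cycle -> 3).
The hub is adjacent to every cycle vertex, so it must receive a new color distinct from all of them.
Chromatic number = 3 + 1 = 4.

4


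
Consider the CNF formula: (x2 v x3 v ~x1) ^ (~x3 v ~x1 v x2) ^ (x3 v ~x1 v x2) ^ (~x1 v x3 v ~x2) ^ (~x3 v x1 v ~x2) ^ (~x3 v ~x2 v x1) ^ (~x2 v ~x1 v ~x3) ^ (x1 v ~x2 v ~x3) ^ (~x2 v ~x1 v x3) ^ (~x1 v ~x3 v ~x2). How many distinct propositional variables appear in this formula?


Identify each distinct variable in the formula.
Variables found: x1, x2, x3.
Total distinct variables = 3.

3


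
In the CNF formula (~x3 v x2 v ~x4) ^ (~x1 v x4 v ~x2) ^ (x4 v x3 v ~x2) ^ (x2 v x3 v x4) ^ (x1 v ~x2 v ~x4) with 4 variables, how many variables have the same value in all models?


Find all satisfying assignments: 7 model(s).
Check which variables have the same value in every model.
No variable is fixed across all models.
Backbone size = 0.

0


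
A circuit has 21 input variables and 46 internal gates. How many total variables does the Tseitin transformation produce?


The Tseitin transformation introduces one auxiliary variable per gate.
Total variables = inputs + gates = 21 + 46 = 67.

67


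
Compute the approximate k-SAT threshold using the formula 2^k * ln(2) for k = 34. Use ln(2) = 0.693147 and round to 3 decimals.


Using the asymptotic formula: threshold ~ 2^k * ln(2).
2^34 = 17179869184.
17179869184 * 0.693147 = 11908174785.282.

11908174785.282


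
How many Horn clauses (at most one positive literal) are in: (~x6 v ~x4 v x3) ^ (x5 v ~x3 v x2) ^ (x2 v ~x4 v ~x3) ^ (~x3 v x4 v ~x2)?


A Horn clause has at most one positive literal.
Clause 1: 1 positive lit(s) -> Horn
Clause 2: 2 positive lit(s) -> not Horn
Clause 3: 1 positive lit(s) -> Horn
Clause 4: 1 positive lit(s) -> Horn
Total Horn clauses = 3.

3


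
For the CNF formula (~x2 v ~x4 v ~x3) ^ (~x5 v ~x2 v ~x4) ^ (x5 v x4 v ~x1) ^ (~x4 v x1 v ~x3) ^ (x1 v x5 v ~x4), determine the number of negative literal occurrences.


Scan each clause for negated literals.
Clause 1: 3 negative; Clause 2: 3 negative; Clause 3: 1 negative; Clause 4: 2 negative; Clause 5: 1 negative.
Total negative literal occurrences = 10.

10


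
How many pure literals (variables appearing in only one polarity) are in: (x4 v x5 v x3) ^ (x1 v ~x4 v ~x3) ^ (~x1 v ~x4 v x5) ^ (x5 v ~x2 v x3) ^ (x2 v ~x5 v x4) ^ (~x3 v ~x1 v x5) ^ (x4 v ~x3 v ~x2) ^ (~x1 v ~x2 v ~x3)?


A pure literal appears in only one polarity across all clauses.
No pure literals found.
Count = 0.

0


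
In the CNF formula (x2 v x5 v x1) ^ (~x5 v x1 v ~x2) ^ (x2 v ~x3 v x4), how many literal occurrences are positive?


Scan each clause for unnegated literals.
Clause 1: 3 positive; Clause 2: 1 positive; Clause 3: 2 positive.
Total positive literal occurrences = 6.

6


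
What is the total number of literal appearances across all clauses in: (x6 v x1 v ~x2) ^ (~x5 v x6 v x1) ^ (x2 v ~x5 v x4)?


Clause lengths: 3, 3, 3.
Sum = 3 + 3 + 3 = 9.

9


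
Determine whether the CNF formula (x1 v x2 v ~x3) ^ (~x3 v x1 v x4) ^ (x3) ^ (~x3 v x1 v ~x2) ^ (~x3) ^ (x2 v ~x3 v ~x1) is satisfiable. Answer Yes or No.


Check all 16 possible truth assignments.
Number of satisfying assignments found: 0.
The formula is unsatisfiable.

No


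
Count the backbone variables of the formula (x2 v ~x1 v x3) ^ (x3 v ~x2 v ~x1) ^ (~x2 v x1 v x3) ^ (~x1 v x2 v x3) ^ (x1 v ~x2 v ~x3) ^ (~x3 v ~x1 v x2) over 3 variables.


Find all satisfying assignments: 3 model(s).
Check which variables have the same value in every model.
No variable is fixed across all models.
Backbone size = 0.

0


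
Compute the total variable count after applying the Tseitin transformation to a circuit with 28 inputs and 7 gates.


The Tseitin transformation introduces one auxiliary variable per gate.
Total variables = inputs + gates = 28 + 7 = 35.

35


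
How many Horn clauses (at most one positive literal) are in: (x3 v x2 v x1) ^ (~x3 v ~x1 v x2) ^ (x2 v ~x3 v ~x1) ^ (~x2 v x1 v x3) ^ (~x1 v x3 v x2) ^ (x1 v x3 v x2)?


A Horn clause has at most one positive literal.
Clause 1: 3 positive lit(s) -> not Horn
Clause 2: 1 positive lit(s) -> Horn
Clause 3: 1 positive lit(s) -> Horn
Clause 4: 2 positive lit(s) -> not Horn
Clause 5: 2 positive lit(s) -> not Horn
Clause 6: 3 positive lit(s) -> not Horn
Total Horn clauses = 2.

2


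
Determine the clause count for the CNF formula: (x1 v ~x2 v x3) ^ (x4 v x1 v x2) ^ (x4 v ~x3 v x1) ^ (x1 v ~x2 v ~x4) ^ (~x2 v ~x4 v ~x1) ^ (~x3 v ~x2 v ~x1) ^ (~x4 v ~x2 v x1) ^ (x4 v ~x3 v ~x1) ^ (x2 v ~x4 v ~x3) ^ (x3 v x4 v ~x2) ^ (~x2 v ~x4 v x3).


Each group enclosed in parentheses joined by ^ is one clause.
Counting the conjuncts: 11 clauses.

11


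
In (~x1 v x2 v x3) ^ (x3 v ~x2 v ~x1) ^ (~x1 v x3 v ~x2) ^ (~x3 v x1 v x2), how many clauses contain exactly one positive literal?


A definite clause has exactly one positive literal.
Clause 1: 2 positive -> not definite
Clause 2: 1 positive -> definite
Clause 3: 1 positive -> definite
Clause 4: 2 positive -> not definite
Definite clause count = 2.

2


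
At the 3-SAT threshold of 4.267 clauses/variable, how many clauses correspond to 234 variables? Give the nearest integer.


The 3-SAT phase transition occurs at approximately 4.267 clauses per variable.
m = 4.267 * 234 = 998.478.
Rounded to nearest integer: 998.

998


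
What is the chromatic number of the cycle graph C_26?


A cycle on an even number of vertices is bipartite: alternate two colors around the cycle.
Since 26 is even, two colors suffice, and at least two are needed because the graph has edges.
Chromatic number = 2.

2


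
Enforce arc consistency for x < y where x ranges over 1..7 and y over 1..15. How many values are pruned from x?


For the constraint x < y, x needs a supporting value in y's domain.
x can be at most 14 (one less than y's maximum).
Valid x values from domain: 7 out of 7.
Pruned = 7 - 7 = 0.

0


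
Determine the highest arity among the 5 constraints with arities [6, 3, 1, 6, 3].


The arities are: 6, 3, 1, 6, 3.
Scan for the maximum value.
Maximum arity = 6.

6


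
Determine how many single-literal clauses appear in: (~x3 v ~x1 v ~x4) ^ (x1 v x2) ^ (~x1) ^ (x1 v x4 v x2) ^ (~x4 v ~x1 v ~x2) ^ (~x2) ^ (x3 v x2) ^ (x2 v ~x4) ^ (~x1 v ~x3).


A unit clause contains exactly one literal.
Unit clauses found: (~x1), (~x2).
Count = 2.

2


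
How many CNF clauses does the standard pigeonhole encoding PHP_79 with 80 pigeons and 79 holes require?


The PHP encoding has two parts:
1) At-least-one-hole clauses: 80 (one per pigeon, each with 79 literals).
2) At-most-one-pigeon-per-hole clauses: 79 holes * C(80,2) = 79 * 3160 = 249640.
Total clauses = 80 + 249640 = 249720.

249720


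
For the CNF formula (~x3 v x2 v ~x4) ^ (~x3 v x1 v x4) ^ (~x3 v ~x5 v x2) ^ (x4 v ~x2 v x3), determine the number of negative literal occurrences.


Scan each clause for negated literals.
Clause 1: 2 negative; Clause 2: 1 negative; Clause 3: 2 negative; Clause 4: 1 negative.
Total negative literal occurrences = 6.

6


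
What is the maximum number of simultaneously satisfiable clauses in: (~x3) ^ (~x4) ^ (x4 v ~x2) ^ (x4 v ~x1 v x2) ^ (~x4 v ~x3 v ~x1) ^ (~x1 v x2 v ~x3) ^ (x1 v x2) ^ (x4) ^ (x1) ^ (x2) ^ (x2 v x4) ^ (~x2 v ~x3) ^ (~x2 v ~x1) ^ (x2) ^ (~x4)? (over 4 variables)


Enumerate all 16 truth assignments.
For each, count how many of the 15 clauses are satisfied.
The formula is not fully satisfiable, so the maximum is below 15.
Maximum simultaneously satisfiable clauses = 12.

12


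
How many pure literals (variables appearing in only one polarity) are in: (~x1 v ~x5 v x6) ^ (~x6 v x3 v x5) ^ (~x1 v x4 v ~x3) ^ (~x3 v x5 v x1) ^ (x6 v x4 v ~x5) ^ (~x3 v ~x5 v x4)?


A pure literal appears in only one polarity across all clauses.
Pure literals: x4 (positive only).
Count = 1.

1


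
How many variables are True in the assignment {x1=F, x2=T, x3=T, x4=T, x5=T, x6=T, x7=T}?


The weight is the number of variables assigned True.
True variables: x2, x3, x4, x5, x6, x7.
Weight = 6.

6


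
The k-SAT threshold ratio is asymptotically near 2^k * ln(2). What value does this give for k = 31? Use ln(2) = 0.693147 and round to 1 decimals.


Using the asymptotic formula: threshold ~ 2^k * ln(2).
2^31 = 2147483648.
2147483648 * 0.693147 = 1488521848.2.

1488521848.2


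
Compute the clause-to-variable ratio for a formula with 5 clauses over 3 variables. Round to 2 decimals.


Clause-to-variable ratio = clauses / variables.
5 / 3 = 1.67.

1.67


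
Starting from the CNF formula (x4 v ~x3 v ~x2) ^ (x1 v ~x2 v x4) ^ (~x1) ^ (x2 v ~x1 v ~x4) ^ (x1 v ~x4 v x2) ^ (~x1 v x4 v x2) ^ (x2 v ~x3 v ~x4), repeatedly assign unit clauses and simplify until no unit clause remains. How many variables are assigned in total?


Unit propagation repeatedly assigns the literal in any unit clause, then simplifies.
Assignments in order: x1 = F.
No further unit clauses remain.
Total variables assigned = 1.

1


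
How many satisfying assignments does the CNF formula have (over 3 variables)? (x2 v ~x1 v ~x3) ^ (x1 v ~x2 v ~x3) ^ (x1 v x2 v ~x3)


Enumerate all 8 truth assignments over 3 variables.
Test each against every clause.
Satisfying assignments found: 5.

5


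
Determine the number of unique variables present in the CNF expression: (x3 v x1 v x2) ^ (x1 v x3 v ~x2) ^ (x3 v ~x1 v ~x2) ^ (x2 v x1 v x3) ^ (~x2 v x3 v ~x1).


Identify each distinct variable in the formula.
Variables found: x1, x2, x3.
Total distinct variables = 3.

3


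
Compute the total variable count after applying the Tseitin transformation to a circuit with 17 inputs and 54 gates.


The Tseitin transformation introduces one auxiliary variable per gate.
Total variables = inputs + gates = 17 + 54 = 71.

71


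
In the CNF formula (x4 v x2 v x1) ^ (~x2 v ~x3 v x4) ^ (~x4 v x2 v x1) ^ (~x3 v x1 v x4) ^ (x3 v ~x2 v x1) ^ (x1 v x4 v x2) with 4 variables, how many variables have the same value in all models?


Find all satisfying assignments: 8 model(s).
Check which variables have the same value in every model.
No variable is fixed across all models.
Backbone size = 0.

0


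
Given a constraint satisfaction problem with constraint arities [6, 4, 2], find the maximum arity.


The arities are: 6, 4, 2.
Scan for the maximum value.
Maximum arity = 6.

6


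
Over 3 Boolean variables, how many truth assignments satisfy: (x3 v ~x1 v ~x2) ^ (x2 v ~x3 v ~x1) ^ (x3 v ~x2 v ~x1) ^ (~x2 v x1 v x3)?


Enumerate all 8 truth assignments over 3 variables.
Test each against every clause.
Satisfying assignments found: 5.

5


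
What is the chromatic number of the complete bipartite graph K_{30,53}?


K_{30,53} is bipartite by definition: the two parts are independent sets, with every edge crossing between them.
Color all vertices in one part with color 1 and all vertices in the other part with color 2.
Since the graph has at least one edge, one color does not suffice.
Chromatic number = 2.

2


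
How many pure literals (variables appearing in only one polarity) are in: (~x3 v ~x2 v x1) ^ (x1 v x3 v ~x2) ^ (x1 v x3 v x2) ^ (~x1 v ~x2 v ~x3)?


A pure literal appears in only one polarity across all clauses.
No pure literals found.
Count = 0.

0


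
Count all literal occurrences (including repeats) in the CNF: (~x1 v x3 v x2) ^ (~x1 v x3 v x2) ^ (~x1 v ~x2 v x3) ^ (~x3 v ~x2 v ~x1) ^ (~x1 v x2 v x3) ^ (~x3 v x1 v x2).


Clause lengths: 3, 3, 3, 3, 3, 3.
Sum = 3 + 3 + 3 + 3 + 3 + 3 = 18.

18


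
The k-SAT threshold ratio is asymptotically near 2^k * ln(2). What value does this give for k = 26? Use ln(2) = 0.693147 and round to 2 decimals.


Using the asymptotic formula: threshold ~ 2^k * ln(2).
2^26 = 67108864.
67108864 * 0.693147 = 46516307.76.

46516307.76


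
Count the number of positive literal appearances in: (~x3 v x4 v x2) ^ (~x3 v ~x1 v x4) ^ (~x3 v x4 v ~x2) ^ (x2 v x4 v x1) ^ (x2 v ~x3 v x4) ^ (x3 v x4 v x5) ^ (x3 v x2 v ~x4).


Scan each clause for unnegated literals.
Clause 1: 2 positive; Clause 2: 1 positive; Clause 3: 1 positive; Clause 4: 3 positive; Clause 5: 2 positive; Clause 6: 3 positive; Clause 7: 2 positive.
Total positive literal occurrences = 14.

14


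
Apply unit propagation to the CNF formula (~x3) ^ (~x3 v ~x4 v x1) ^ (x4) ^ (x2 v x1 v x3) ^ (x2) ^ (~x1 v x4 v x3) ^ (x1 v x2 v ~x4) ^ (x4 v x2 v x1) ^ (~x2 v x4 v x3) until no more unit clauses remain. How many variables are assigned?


Unit propagation repeatedly assigns the literal in any unit clause, then simplifies.
Assignments in order: x3 = F, x4 = T, x2 = T.
No further unit clauses remain.
Total variables assigned = 3.

3


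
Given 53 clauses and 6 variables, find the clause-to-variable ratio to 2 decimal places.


Clause-to-variable ratio = clauses / variables.
53 / 6 = 8.83.

8.83


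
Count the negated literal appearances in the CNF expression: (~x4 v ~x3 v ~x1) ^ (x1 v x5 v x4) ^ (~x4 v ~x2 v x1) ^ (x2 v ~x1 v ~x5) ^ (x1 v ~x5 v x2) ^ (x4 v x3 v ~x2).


Scan each clause for negated literals.
Clause 1: 3 negative; Clause 2: 0 negative; Clause 3: 2 negative; Clause 4: 2 negative; Clause 5: 1 negative; Clause 6: 1 negative.
Total negative literal occurrences = 9.

9


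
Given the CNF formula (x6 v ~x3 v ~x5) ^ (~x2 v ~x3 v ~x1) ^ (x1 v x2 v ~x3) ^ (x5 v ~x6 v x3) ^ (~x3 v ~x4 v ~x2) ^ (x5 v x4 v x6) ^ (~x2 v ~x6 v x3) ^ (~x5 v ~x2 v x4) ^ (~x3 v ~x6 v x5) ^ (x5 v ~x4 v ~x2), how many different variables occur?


Identify each distinct variable in the formula.
Variables found: x1, x2, x3, x4, x5, x6.
Total distinct variables = 6.

6


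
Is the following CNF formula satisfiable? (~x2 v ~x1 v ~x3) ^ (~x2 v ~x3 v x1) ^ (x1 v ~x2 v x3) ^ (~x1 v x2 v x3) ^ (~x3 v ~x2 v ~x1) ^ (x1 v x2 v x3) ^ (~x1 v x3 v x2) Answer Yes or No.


Check all 8 possible truth assignments.
Number of satisfying assignments found: 3.
The formula is satisfiable.

Yes


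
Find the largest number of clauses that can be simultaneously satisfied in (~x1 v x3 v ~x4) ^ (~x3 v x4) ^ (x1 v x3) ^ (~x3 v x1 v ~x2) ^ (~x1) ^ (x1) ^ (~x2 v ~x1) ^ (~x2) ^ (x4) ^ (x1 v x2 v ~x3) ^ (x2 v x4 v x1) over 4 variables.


Enumerate all 16 truth assignments.
For each, count how many of the 11 clauses are satisfied.
The formula is not fully satisfiable, so the maximum is below 11.
Maximum simultaneously satisfiable clauses = 10.

10


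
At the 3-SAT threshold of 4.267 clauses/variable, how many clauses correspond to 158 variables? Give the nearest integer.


The 3-SAT phase transition occurs at approximately 4.267 clauses per variable.
m = 4.267 * 158 = 674.186.
Rounded to nearest integer: 674.

674


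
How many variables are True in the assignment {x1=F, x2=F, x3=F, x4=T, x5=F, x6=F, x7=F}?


The weight is the number of variables assigned True.
True variables: x4.
Weight = 1.

1


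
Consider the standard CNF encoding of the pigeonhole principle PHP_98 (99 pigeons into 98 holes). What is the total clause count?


The PHP encoding has two parts:
1) At-least-one-hole clauses: 99 (one per pigeon, each with 98 literals).
2) At-most-one-pigeon-per-hole clauses: 98 holes * C(99,2) = 98 * 4851 = 475398.
Total clauses = 99 + 475398 = 475497.

475497


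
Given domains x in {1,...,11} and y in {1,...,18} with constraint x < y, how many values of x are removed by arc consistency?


For the constraint x < y, x needs a supporting value in y's domain.
x can be at most 17 (one less than y's maximum).
Valid x values from domain: 11 out of 11.
Pruned = 11 - 11 = 0.

0


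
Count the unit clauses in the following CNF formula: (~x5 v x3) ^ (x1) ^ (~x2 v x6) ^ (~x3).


A unit clause contains exactly one literal.
Unit clauses found: (x1), (~x3).
Count = 2.

2


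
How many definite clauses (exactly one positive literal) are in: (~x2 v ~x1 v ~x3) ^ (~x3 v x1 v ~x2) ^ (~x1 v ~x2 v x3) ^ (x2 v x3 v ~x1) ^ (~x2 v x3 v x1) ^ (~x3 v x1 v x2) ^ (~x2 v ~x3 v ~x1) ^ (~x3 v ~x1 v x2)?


A definite clause has exactly one positive literal.
Clause 1: 0 positive -> not definite
Clause 2: 1 positive -> definite
Clause 3: 1 positive -> definite
Clause 4: 2 positive -> not definite
Clause 5: 2 positive -> not definite
Clause 6: 2 positive -> not definite
Clause 7: 0 positive -> not definite
Clause 8: 1 positive -> definite
Definite clause count = 3.

3


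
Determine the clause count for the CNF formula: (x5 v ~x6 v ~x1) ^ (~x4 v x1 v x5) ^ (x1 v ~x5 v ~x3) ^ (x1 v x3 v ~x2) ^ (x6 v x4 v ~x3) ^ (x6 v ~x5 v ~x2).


Each group enclosed in parentheses joined by ^ is one clause.
Counting the conjuncts: 6 clauses.

6


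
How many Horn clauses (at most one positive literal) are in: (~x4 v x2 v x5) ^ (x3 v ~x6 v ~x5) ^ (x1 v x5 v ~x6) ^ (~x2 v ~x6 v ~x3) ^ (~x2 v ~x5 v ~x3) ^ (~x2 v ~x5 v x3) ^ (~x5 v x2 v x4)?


A Horn clause has at most one positive literal.
Clause 1: 2 positive lit(s) -> not Horn
Clause 2: 1 positive lit(s) -> Horn
Clause 3: 2 positive lit(s) -> not Horn
Clause 4: 0 positive lit(s) -> Horn
Clause 5: 0 positive lit(s) -> Horn
Clause 6: 1 positive lit(s) -> Horn
Clause 7: 2 positive lit(s) -> not Horn
Total Horn clauses = 4.

4


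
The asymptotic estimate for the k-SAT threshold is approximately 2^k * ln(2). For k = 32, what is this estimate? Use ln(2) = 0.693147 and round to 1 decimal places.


Using the asymptotic formula: threshold ~ 2^k * ln(2).
2^32 = 4294967296.
4294967296 * 0.693147 = 2977043696.3.

2977043696.3


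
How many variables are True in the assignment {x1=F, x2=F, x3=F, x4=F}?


The weight is the number of variables assigned True.
True variables: none.
Weight = 0.

0


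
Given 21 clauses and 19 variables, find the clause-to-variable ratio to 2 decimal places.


Clause-to-variable ratio = clauses / variables.
21 / 19 = 1.11.

1.11


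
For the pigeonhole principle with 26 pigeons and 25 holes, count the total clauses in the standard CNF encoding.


The PHP encoding has two parts:
1) At-least-one-hole clauses: 26 (one per pigeon, each with 25 literals).
2) At-most-one-pigeon-per-hole clauses: 25 holes * C(26,2) = 25 * 325 = 8125.
Total clauses = 26 + 8125 = 8151.

8151


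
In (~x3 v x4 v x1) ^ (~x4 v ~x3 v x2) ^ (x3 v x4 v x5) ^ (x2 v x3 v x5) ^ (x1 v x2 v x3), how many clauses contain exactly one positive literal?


A definite clause has exactly one positive literal.
Clause 1: 2 positive -> not definite
Clause 2: 1 positive -> definite
Clause 3: 3 positive -> not definite
Clause 4: 3 positive -> not definite
Clause 5: 3 positive -> not definite
Definite clause count = 1.

1


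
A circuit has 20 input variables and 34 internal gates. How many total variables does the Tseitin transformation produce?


The Tseitin transformation introduces one auxiliary variable per gate.
Total variables = inputs + gates = 20 + 34 = 54.

54


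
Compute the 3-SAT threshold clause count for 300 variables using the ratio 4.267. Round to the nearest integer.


The 3-SAT phase transition occurs at approximately 4.267 clauses per variable.
m = 4.267 * 300 = 1280.1.
Rounded to nearest integer: 1280.

1280


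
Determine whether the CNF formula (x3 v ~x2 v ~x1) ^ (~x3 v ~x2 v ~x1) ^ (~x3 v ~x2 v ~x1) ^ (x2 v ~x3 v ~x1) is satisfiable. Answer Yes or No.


Check all 8 possible truth assignments.
Number of satisfying assignments found: 5.
The formula is satisfiable.

Yes


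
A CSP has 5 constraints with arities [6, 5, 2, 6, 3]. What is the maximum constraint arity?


The arities are: 6, 5, 2, 6, 3.
Scan for the maximum value.
Maximum arity = 6.

6


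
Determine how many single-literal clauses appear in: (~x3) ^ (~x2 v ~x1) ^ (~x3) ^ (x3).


A unit clause contains exactly one literal.
Unit clauses found: (~x3), (~x3), (x3).
Count = 3.

3


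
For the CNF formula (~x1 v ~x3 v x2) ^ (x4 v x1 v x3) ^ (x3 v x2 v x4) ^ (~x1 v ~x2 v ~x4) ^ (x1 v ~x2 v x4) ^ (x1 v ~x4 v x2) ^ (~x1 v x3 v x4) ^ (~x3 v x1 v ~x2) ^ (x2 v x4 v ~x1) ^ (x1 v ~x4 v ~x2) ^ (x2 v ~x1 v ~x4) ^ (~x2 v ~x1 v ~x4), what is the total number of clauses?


Each group enclosed in parentheses joined by ^ is one clause.
Counting the conjuncts: 12 clauses.

12


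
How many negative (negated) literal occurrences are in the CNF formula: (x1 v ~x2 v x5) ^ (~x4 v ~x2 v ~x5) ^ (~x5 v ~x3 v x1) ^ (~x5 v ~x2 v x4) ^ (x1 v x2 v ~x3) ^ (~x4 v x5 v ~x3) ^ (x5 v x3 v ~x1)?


Scan each clause for negated literals.
Clause 1: 1 negative; Clause 2: 3 negative; Clause 3: 2 negative; Clause 4: 2 negative; Clause 5: 1 negative; Clause 6: 2 negative; Clause 7: 1 negative.
Total negative literal occurrences = 12.

12


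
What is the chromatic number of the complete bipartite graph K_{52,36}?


K_{52,36} is bipartite by definition: the two parts are independent sets, with every edge crossing between them.
Color all vertices in one part with color 1 and all vertices in the other part with color 2.
Since the graph has at least one edge, one color does not suffice.
Chromatic number = 2.

2


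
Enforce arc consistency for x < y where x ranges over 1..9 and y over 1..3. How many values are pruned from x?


For the constraint x < y, x needs a supporting value in y's domain.
x can be at most 2 (one less than y's maximum).
Valid x values from domain: 2 out of 9.
Pruned = 9 - 2 = 7.

7


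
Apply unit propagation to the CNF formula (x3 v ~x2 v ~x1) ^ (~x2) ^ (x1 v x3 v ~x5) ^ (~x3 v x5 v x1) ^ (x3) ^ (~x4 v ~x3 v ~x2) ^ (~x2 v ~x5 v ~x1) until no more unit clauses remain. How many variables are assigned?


Unit propagation repeatedly assigns the literal in any unit clause, then simplifies.
Assignments in order: x2 = F, x3 = T.
No further unit clauses remain.
Total variables assigned = 2.

2


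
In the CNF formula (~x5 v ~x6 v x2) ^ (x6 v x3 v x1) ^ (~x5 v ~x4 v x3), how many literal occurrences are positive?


Scan each clause for unnegated literals.
Clause 1: 1 positive; Clause 2: 3 positive; Clause 3: 1 positive.
Total positive literal occurrences = 5.

5


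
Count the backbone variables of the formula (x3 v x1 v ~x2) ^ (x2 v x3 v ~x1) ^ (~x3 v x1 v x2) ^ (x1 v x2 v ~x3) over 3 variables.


Find all satisfying assignments: 5 model(s).
Check which variables have the same value in every model.
No variable is fixed across all models.
Backbone size = 0.

0


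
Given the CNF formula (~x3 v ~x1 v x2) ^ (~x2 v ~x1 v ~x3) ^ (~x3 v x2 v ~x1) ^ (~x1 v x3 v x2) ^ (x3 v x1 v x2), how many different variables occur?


Identify each distinct variable in the formula.
Variables found: x1, x2, x3.
Total distinct variables = 3.

3


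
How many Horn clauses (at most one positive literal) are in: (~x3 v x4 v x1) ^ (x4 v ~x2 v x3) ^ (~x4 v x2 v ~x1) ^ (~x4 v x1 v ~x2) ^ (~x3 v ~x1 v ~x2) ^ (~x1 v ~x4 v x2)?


A Horn clause has at most one positive literal.
Clause 1: 2 positive lit(s) -> not Horn
Clause 2: 2 positive lit(s) -> not Horn
Clause 3: 1 positive lit(s) -> Horn
Clause 4: 1 positive lit(s) -> Horn
Clause 5: 0 positive lit(s) -> Horn
Clause 6: 1 positive lit(s) -> Horn
Total Horn clauses = 4.

4


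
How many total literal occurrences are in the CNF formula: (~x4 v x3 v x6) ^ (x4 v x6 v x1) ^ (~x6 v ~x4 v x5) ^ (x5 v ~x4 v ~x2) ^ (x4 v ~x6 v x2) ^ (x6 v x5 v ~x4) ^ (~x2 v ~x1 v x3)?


Clause lengths: 3, 3, 3, 3, 3, 3, 3.
Sum = 3 + 3 + 3 + 3 + 3 + 3 + 3 = 21.

21


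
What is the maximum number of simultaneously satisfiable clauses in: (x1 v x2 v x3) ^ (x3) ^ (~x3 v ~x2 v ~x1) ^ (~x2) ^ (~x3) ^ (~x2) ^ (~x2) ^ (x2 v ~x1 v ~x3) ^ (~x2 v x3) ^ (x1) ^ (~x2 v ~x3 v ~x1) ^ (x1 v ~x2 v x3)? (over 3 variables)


Enumerate all 8 truth assignments.
For each, count how many of the 12 clauses are satisfied.
The formula is not fully satisfiable, so the maximum is below 12.
Maximum simultaneously satisfiable clauses = 11.

11


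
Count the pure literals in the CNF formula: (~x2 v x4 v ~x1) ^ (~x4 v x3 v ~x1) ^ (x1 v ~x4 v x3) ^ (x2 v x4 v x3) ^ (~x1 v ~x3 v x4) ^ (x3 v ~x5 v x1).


A pure literal appears in only one polarity across all clauses.
Pure literals: x5 (negative only).
Count = 1.

1


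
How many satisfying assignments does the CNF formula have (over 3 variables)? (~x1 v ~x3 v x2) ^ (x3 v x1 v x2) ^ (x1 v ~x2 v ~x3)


Enumerate all 8 truth assignments over 3 variables.
Test each against every clause.
Satisfying assignments found: 5.

5


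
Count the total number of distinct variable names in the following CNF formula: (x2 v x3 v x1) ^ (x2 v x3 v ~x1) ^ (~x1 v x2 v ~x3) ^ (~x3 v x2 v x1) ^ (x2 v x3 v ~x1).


Identify each distinct variable in the formula.
Variables found: x1, x2, x3.
Total distinct variables = 3.

3


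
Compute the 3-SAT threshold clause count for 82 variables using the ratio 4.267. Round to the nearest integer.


The 3-SAT phase transition occurs at approximately 4.267 clauses per variable.
m = 4.267 * 82 = 349.894.
Rounded to nearest integer: 350.

350


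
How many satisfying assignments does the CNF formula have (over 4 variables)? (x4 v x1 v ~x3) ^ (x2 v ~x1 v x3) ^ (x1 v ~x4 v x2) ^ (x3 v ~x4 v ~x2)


Enumerate all 16 truth assignments over 4 variables.
Test each against every clause.
Satisfying assignments found: 8.

8


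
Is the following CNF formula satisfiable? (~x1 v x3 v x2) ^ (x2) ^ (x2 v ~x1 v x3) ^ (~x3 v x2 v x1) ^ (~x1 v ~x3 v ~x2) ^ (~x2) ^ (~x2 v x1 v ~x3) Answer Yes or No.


Check all 8 possible truth assignments.
Number of satisfying assignments found: 0.
The formula is unsatisfiable.

No


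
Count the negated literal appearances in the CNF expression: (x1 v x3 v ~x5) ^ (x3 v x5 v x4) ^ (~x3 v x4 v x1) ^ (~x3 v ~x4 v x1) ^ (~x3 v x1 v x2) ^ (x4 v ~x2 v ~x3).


Scan each clause for negated literals.
Clause 1: 1 negative; Clause 2: 0 negative; Clause 3: 1 negative; Clause 4: 2 negative; Clause 5: 1 negative; Clause 6: 2 negative.
Total negative literal occurrences = 7.

7


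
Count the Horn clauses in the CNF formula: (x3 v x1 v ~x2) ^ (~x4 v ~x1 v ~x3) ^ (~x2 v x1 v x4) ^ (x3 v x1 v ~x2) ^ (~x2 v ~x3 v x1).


A Horn clause has at most one positive literal.
Clause 1: 2 positive lit(s) -> not Horn
Clause 2: 0 positive lit(s) -> Horn
Clause 3: 2 positive lit(s) -> not Horn
Clause 4: 2 positive lit(s) -> not Horn
Clause 5: 1 positive lit(s) -> Horn
Total Horn clauses = 2.

2


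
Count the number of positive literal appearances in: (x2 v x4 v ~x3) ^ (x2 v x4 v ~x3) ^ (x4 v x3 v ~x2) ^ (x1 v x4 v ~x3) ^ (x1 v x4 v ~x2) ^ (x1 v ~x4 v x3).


Scan each clause for unnegated literals.
Clause 1: 2 positive; Clause 2: 2 positive; Clause 3: 2 positive; Clause 4: 2 positive; Clause 5: 2 positive; Clause 6: 2 positive.
Total positive literal occurrences = 12.

12


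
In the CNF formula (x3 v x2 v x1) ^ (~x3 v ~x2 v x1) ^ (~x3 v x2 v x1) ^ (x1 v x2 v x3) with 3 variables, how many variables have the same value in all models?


Find all satisfying assignments: 5 model(s).
Check which variables have the same value in every model.
No variable is fixed across all models.
Backbone size = 0.

0


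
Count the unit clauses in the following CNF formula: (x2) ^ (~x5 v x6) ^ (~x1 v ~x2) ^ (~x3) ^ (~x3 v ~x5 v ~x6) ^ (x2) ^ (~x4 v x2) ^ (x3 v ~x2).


A unit clause contains exactly one literal.
Unit clauses found: (x2), (~x3), (x2).
Count = 3.

3


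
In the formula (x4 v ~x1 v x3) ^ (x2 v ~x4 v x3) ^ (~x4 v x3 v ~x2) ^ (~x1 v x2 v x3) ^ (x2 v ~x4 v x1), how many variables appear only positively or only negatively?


A pure literal appears in only one polarity across all clauses.
Pure literals: x3 (positive only).
Count = 1.

1


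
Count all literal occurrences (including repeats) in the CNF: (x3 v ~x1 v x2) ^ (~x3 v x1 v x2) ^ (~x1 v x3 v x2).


Clause lengths: 3, 3, 3.
Sum = 3 + 3 + 3 = 9.

9


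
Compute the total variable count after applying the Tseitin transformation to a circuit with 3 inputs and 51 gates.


The Tseitin transformation introduces one auxiliary variable per gate.
Total variables = inputs + gates = 3 + 51 = 54.

54


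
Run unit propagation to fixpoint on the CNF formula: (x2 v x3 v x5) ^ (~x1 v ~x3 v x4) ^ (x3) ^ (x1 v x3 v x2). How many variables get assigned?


Unit propagation repeatedly assigns the literal in any unit clause, then simplifies.
Assignments in order: x3 = T.
No further unit clauses remain.
Total variables assigned = 1.

1


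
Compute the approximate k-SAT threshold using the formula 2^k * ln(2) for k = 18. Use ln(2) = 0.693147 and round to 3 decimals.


Using the asymptotic formula: threshold ~ 2^k * ln(2).
2^18 = 262144.
262144 * 0.693147 = 181704.327.

181704.327


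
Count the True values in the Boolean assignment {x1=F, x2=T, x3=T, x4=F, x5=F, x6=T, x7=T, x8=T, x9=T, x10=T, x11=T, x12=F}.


The weight is the number of variables assigned True.
True variables: x2, x3, x6, x7, x8, x9, x10, x11.
Weight = 8.

8


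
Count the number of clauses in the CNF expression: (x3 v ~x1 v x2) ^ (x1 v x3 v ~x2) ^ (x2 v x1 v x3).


Each group enclosed in parentheses joined by ^ is one clause.
Counting the conjuncts: 3 clauses.

3


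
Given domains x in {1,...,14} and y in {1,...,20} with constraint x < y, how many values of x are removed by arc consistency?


For the constraint x < y, x needs a supporting value in y's domain.
x can be at most 19 (one less than y's maximum).
Valid x values from domain: 14 out of 14.
Pruned = 14 - 14 = 0.

0


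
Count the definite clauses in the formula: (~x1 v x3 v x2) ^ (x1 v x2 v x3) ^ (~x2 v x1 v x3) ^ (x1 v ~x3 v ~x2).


A definite clause has exactly one positive literal.
Clause 1: 2 positive -> not definite
Clause 2: 3 positive -> not definite
Clause 3: 2 positive -> not definite
Clause 4: 1 positive -> definite
Definite clause count = 1.

1


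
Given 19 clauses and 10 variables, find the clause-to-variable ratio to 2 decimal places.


Clause-to-variable ratio = clauses / variables.
19 / 10 = 1.9.

1.9


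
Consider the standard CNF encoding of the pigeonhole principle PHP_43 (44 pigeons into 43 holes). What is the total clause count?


The PHP encoding has two parts:
1) At-least-one-hole clauses: 44 (one per pigeon, each with 43 literals).
2) At-most-one-pigeon-per-hole clauses: 43 holes * C(44,2) = 43 * 946 = 40678.
Total clauses = 44 + 40678 = 40722.

40722


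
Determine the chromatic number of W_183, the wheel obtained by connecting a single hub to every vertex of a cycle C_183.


W_183 consists of the cycle C_183 together with a hub vertex adjacent to every cycle vertex.
The cycle C_183 needs 3 colors (odd cycle -> 3).
The hub is adjacent to every cycle vertex, so it must receive a new color distinct from all of them.
Chromatic number = 3 + 1 = 4.

4


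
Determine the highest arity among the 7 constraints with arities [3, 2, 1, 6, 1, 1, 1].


The arities are: 3, 2, 1, 6, 1, 1, 1.
Scan for the maximum value.
Maximum arity = 6.

6


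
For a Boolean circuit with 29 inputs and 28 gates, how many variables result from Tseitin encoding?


The Tseitin transformation introduces one auxiliary variable per gate.
Total variables = inputs + gates = 29 + 28 = 57.

57


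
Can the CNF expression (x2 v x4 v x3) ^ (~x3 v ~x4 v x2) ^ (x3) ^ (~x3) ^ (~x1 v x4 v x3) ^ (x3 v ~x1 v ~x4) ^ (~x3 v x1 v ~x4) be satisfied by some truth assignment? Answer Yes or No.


Check all 16 possible truth assignments.
Number of satisfying assignments found: 0.
The formula is unsatisfiable.

No


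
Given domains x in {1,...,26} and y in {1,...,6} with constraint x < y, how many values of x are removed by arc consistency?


For the constraint x < y, x needs a supporting value in y's domain.
x can be at most 5 (one less than y's maximum).
Valid x values from domain: 5 out of 26.
Pruned = 26 - 5 = 21.

21


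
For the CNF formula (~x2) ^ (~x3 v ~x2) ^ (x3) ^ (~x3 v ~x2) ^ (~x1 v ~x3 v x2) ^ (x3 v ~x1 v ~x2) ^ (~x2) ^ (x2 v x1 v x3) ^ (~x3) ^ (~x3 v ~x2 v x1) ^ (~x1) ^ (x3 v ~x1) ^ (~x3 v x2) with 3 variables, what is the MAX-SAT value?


Enumerate all 8 truth assignments.
For each, count how many of the 13 clauses are satisfied.
The formula is not fully satisfiable, so the maximum is below 13.
Maximum simultaneously satisfiable clauses = 11.

11


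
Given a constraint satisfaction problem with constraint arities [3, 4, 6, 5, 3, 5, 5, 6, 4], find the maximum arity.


The arities are: 3, 4, 6, 5, 3, 5, 5, 6, 4.
Scan for the maximum value.
Maximum arity = 6.

6


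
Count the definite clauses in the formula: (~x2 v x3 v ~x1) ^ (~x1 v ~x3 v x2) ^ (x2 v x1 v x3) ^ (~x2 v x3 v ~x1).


A definite clause has exactly one positive literal.
Clause 1: 1 positive -> definite
Clause 2: 1 positive -> definite
Clause 3: 3 positive -> not definite
Clause 4: 1 positive -> definite
Definite clause count = 3.

3


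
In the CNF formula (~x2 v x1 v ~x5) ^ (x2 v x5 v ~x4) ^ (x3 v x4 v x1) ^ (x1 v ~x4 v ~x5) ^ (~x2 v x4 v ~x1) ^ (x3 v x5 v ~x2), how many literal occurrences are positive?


Scan each clause for unnegated literals.
Clause 1: 1 positive; Clause 2: 2 positive; Clause 3: 3 positive; Clause 4: 1 positive; Clause 5: 1 positive; Clause 6: 2 positive.
Total positive literal occurrences = 10.

10


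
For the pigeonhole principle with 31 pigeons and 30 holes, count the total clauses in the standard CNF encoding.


The PHP encoding has two parts:
1) At-least-one-hole clauses: 31 (one per pigeon, each with 30 literals).
2) At-most-one-pigeon-per-hole clauses: 30 holes * C(31,2) = 30 * 465 = 13950.
Total clauses = 31 + 13950 = 13981.

13981


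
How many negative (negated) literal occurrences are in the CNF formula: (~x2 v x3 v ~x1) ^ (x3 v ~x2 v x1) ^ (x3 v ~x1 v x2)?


Scan each clause for negated literals.
Clause 1: 2 negative; Clause 2: 1 negative; Clause 3: 1 negative.
Total negative literal occurrences = 4.

4


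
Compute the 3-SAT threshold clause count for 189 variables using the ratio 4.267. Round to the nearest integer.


The 3-SAT phase transition occurs at approximately 4.267 clauses per variable.
m = 4.267 * 189 = 806.463.
Rounded to nearest integer: 806.

806


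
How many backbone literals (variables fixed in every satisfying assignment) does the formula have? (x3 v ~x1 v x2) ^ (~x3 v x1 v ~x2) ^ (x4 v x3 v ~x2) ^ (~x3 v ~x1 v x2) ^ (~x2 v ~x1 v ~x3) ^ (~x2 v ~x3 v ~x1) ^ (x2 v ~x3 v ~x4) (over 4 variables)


Find all satisfying assignments: 5 model(s).
Check which variables have the same value in every model.
No variable is fixed across all models.
Backbone size = 0.

0


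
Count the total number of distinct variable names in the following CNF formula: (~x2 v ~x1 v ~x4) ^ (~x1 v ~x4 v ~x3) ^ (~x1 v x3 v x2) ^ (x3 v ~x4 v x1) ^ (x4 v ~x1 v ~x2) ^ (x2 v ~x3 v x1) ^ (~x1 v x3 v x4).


Identify each distinct variable in the formula.
Variables found: x1, x2, x3, x4.
Total distinct variables = 4.

4


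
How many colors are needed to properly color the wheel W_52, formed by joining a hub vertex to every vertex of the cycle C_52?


W_52 consists of the cycle C_52 together with a hub vertex adjacent to every cycle vertex.
The cycle C_52 needs 2 colors (even cycle -> 2).
The hub is adjacent to every cycle vertex, so it must receive a new color distinct from all of them.
Chromatic number = 2 + 1 = 3.

3


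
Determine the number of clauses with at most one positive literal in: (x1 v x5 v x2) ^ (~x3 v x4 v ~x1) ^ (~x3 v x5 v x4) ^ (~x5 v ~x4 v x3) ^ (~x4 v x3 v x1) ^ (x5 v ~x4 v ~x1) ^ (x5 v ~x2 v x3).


A Horn clause has at most one positive literal.
Clause 1: 3 positive lit(s) -> not Horn
Clause 2: 1 positive lit(s) -> Horn
Clause 3: 2 positive lit(s) -> not Horn
Clause 4: 1 positive lit(s) -> Horn
Clause 5: 2 positive lit(s) -> not Horn
Clause 6: 1 positive lit(s) -> Horn
Clause 7: 2 positive lit(s) -> not Horn
Total Horn clauses = 3.

3


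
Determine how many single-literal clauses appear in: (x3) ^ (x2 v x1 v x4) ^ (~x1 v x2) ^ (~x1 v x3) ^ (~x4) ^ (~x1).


A unit clause contains exactly one literal.
Unit clauses found: (x3), (~x4), (~x1).
Count = 3.

3


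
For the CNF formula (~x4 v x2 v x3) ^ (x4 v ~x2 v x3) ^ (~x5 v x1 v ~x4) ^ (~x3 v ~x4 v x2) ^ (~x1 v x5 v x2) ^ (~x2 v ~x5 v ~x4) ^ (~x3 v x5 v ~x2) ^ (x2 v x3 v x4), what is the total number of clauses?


Each group enclosed in parentheses joined by ^ is one clause.
Counting the conjuncts: 8 clauses.

8


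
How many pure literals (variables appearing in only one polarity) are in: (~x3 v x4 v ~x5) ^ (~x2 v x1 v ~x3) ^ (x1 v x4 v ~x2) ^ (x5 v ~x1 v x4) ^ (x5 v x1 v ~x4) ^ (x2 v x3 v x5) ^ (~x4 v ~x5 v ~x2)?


A pure literal appears in only one polarity across all clauses.
No pure literals found.
Count = 0.

0


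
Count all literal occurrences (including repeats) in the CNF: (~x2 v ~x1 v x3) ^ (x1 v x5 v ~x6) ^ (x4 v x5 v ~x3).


Clause lengths: 3, 3, 3.
Sum = 3 + 3 + 3 = 9.

9


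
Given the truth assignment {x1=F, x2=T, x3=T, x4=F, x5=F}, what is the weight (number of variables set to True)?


The weight is the number of variables assigned True.
True variables: x2, x3.
Weight = 2.

2


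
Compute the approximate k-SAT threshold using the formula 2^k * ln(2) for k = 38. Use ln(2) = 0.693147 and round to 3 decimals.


Using the asymptotic formula: threshold ~ 2^k * ln(2).
2^38 = 274877906944.
274877906944 * 0.693147 = 190530796564.513.

190530796564.513


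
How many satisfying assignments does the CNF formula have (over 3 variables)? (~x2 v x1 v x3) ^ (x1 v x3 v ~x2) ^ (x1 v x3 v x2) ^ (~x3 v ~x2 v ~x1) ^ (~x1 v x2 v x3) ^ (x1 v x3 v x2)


Enumerate all 8 truth assignments over 3 variables.
Test each against every clause.
Satisfying assignments found: 4.

4


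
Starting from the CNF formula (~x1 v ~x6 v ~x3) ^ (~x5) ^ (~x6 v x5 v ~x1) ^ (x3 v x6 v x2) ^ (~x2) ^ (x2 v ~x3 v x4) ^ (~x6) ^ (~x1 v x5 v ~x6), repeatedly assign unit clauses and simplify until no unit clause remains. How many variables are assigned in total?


Unit propagation repeatedly assigns the literal in any unit clause, then simplifies.
Assignments in order: x5 = F, x2 = F, x6 = F, x3 = T, x4 = T.
No further unit clauses remain.
Total variables assigned = 5.

5


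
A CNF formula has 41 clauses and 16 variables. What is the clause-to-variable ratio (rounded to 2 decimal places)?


Clause-to-variable ratio = clauses / variables.
41 / 16 = 2.56.

2.56
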